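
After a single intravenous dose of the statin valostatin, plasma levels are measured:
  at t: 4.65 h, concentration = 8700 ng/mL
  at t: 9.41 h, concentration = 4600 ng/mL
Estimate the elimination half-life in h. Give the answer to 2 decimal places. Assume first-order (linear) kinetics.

k = ln(C₁/C₂) / (t₂ − t₁) = ln(8700/4600) / (9.41 − 4.65)
  = 0.6373 / 4.760 = 0.1339 h⁻¹
t½ = ln2 / k = 0.693147 / 0.1339 = 5.177 h

5.18 h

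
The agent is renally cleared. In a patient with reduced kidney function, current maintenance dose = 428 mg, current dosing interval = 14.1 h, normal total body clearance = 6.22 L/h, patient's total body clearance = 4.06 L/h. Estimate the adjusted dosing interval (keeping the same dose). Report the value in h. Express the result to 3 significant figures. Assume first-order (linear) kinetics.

21.6 h

To keep the same average steady-state level, dosing rate must scale with clearance.
CL ratio = 4.06 / 6.22 = 0.6527
New interval (same dose) = 14.1 / 0.6527 = 21.60 h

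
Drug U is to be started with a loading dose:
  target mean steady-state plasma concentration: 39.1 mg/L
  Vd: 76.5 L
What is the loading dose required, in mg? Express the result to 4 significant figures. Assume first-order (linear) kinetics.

2991 mg

LD = Css × Vd = 39.1 × 76.5 = 2991 mg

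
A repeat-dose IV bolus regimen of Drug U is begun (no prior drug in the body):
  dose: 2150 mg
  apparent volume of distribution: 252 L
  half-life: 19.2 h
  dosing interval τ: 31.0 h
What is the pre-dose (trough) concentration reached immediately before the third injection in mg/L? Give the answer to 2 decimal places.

3.70 mg/L

C₀ per dose = Dose / Vd = 2150 / 252 = 8.532 mg/L
k = ln2 / t½ = 0.693147 / 19.2 = 0.03610 h⁻¹
Fraction remaining after one interval: r = e^(−kτ) = e^(−0.03610 × 31.0) = 0.3266
Before dose 3, 2 doses have been given (aged 1τ, 2τ).
C_trough = C₀ × (r + r²) = 8.532 × (0.3266 + 0.1067) = 3.697 mg/L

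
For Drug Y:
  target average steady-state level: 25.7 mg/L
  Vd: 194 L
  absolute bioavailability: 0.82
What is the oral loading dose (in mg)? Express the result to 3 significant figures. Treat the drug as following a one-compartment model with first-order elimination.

6080 mg

LD = Css × Vd / F = 25.7 × 194 / 0.82 = 6080 mg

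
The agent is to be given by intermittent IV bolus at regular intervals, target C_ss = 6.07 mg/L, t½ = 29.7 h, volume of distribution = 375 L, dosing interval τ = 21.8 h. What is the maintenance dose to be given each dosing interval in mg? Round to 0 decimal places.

k = ln2 / t½ = 0.693147 / 29.7 = 0.02334 h⁻¹
CL = k × Vd = 0.02334 × 375 = 8.753 L/h
At steady state, Dose/τ = Css × CL.
Dose = Css × CL × τ = 6.07 × 8.753 × 21.8 = 1158 mg

1158 mg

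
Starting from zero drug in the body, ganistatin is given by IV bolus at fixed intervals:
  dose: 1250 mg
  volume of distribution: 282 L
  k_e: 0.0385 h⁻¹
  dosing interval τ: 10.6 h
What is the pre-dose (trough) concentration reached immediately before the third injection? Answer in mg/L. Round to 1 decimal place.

C₀ per dose = Dose / Vd = 1250 / 282 = 4.433 mg/L
Fraction remaining after one interval: r = e^(−kτ) = e^(−0.03850 × 10.6) = 0.6649
Before dose 3, 2 doses have been given (aged 1τ, 2τ).
C_trough = C₀ × (r + r²) = 4.433 × (0.6649 + 0.4421) = 4.907 mg/L

4.9 mg/L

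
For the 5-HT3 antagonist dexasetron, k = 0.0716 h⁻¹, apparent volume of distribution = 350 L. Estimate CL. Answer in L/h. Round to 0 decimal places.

CL = k × Vd = 0.0716 × 350 = 25.06 L/h

25 L/h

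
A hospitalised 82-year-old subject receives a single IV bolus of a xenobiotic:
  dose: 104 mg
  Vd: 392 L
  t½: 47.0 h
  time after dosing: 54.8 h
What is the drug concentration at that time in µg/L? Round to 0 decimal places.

118 µg/L

C₀ = Dose / Vd = 104.0 / 392 = 0.2653 mg/L
k = ln2 / t½ = 0.693147 / 47.0 = 0.01475 h⁻¹
C = C₀ · e^(−k·t) = 0.2653 × e^(−0.01475 × 54.8)
  = 0.2653 × 0.4456 = 0.1182 mg/L
Convert: 0.1182 mg/L × 1000 = 118.2 µg/L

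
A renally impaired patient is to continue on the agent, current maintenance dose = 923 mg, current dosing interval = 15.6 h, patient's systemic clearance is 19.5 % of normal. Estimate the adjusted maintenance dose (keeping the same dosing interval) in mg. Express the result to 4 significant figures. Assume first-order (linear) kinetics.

180.0 mg

To keep the same average steady-state level, dosing rate must scale with clearance.
CL ratio = 19.5 / 100 = 0.1950
New dose (same interval) = 923 × 0.1950 = 180.0 mg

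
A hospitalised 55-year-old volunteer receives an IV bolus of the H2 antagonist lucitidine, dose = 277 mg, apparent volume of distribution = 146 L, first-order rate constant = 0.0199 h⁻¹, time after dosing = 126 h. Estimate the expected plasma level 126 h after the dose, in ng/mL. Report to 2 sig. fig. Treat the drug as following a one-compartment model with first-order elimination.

C₀ = Dose / Vd = 277.0 / 146 = 1.897 mg/L
C = C₀ · e^(−k·t) = 1.897 × e^(−0.01990 × 126)
  = 1.897 × 0.08148 = 0.1546 mg/L
Convert: 0.1546 mg/L × 1000 = 154.6 ng/mL

150 ng/mL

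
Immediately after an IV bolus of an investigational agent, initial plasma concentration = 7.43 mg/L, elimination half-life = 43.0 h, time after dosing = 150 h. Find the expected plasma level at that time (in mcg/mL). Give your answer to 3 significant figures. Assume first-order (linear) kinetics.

0.662 mcg/mL

k = ln2 / t½ = 0.693147 / 43.0 = 0.01612 h⁻¹
C = C₀ · e^(−k·t) = 7.430 × e^(−0.01612 × 150)
  = 7.430 × 0.08910 = 0.6620 mg/L
(0.6620 mg/L = 0.6620 mcg/mL)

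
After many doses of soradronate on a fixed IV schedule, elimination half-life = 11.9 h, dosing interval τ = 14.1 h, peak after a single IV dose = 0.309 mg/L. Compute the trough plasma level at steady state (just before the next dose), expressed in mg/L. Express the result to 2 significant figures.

0.24 mg/L

k = ln2 / t½ = 0.693147 / 11.9 = 0.05825 h⁻¹
e^(−kτ) = e^(−0.05825 × 14.1) = 0.4398
Accumulation ratio R = 1 / (1 − e^(−kτ)) = 1 / (1 − 0.4398) = 1.785
Steady-state trough = C₀ × R × e^(−kτ) = 0.309 × 1.785 × 0.4398 = 0.2426 mg/L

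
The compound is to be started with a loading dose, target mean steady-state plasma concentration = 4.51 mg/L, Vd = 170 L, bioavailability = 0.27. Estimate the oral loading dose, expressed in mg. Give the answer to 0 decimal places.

LD = Css × Vd / F = 4.51 × 170 / 0.27 = 2840 mg

2840 mg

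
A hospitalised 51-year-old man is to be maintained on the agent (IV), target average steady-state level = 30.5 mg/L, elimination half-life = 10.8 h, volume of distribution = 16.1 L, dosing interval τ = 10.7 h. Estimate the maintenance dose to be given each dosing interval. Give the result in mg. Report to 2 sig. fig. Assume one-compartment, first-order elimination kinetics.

k = ln2 / t½ = 0.693147 / 10.8 = 0.06418 h⁻¹
CL = k × Vd = 0.06418 × 16.1 = 1.033 L/h
At steady state, Dose/τ = Css × CL.
Dose = Css × CL × τ = 30.5 × 1.033 × 10.7 = 337.1 mg

340 mg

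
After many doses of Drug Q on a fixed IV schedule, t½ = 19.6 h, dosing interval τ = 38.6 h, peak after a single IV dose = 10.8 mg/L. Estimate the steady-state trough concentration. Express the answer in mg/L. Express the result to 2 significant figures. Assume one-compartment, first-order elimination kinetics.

3.7 mg/L

k = ln2 / t½ = 0.693147 / 19.6 = 0.03536 h⁻¹
e^(−kτ) = e^(−0.03536 × 38.6) = 0.2554
Accumulation ratio R = 1 / (1 − e^(−kτ)) = 1 / (1 − 0.2554) = 1.343
Steady-state trough = C₀ × R × e^(−kτ) = 10.8 × 1.343 × 0.2554 = 3.704 mg/L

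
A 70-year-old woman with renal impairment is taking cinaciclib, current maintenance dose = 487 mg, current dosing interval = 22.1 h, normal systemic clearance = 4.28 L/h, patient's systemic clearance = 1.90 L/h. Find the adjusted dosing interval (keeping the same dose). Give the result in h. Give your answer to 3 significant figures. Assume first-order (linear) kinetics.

To keep the same average steady-state level, dosing rate must scale with clearance.
CL ratio = 1.90 / 4.28 = 0.4439
New interval (same dose) = 22.1 / 0.4439 = 49.79 h

49.8 h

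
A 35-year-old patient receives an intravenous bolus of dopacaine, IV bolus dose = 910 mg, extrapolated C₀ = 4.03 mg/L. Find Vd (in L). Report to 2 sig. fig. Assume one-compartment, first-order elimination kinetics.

230 L

Vd = Dose / C₀ = 910.0 / 4.03 = 225.8 L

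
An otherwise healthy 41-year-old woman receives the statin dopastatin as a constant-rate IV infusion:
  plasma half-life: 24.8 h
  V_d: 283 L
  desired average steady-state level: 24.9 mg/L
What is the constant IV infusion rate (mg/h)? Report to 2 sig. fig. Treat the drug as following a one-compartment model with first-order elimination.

200 mg/h

k = ln2 / t½ = 0.693147 / 24.8 = 0.02795 h⁻¹
CL = k × Vd = 0.02795 × 283 = 7.910 L/h
At steady state, infusion rate R₀ = Css × CL = 24.9 × 7.910 = 197.0 mg/h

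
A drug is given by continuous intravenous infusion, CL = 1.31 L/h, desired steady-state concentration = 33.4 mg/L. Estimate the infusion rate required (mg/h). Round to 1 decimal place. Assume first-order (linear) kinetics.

43.8 mg/h

At steady state, infusion rate R₀ = Css × CL = 33.4 × 1.310 = 43.75 mg/h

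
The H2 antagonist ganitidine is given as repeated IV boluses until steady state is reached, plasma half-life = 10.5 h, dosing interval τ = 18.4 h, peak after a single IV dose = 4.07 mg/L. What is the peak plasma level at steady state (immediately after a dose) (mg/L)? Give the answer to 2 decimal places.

5.79 mg/L

k = ln2 / t½ = 0.693147 / 10.5 = 0.06601 h⁻¹
e^(−kτ) = e^(−0.06601 × 18.4) = 0.2968
Accumulation ratio R = 1 / (1 − e^(−kτ)) = 1 / (1 − 0.2968) = 1.422
Steady-state peak = C₀ × R = 4.07 × 1.422 = 5.788 mg/L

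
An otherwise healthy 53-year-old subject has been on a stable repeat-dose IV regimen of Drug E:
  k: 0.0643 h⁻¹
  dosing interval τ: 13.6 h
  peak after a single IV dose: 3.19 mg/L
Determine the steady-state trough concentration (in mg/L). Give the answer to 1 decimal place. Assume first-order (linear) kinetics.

e^(−kτ) = e^(−0.06430 × 13.6) = 0.4171
Accumulation ratio R = 1 / (1 − e^(−kτ)) = 1 / (1 − 0.4171) = 1.716
Steady-state trough = C₀ × R × e^(−kτ) = 3.19 × 1.716 × 0.4171 = 2.283 mg/L

2.3 mg/L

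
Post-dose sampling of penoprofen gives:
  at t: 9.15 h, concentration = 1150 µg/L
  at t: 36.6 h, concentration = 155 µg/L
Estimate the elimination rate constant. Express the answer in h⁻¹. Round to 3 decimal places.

k = ln(C₁/C₂) / (t₂ − t₁) = ln(1150/155) / (36.6 − 9.15)
  = 2.004 / 27.45 = 0.07301 h⁻¹

0.073 h⁻¹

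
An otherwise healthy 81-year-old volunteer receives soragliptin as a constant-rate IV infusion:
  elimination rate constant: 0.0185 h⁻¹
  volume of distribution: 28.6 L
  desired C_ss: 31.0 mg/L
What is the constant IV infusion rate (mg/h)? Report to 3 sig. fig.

16.4 mg/h

CL = k × Vd = 0.01850 × 28.6 = 0.5291 L/h
At steady state, infusion rate R₀ = Css × CL = 31.0 × 0.5291 = 16.40 mg/h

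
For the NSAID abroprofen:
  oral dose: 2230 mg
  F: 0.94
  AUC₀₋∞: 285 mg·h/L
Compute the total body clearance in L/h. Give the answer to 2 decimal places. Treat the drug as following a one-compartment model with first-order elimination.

7.36 L/h

CL = F·Dose / AUC = 0.94 × 2230 / 285 = 7.355 L/h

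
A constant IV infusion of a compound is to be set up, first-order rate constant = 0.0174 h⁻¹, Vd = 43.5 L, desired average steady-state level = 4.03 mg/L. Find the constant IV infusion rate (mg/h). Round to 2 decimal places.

3.05 mg/h

CL = k × Vd = 0.01740 × 43.5 = 0.7569 L/h
At steady state, infusion rate R₀ = Css × CL = 4.03 × 0.7569 = 3.050 mg/h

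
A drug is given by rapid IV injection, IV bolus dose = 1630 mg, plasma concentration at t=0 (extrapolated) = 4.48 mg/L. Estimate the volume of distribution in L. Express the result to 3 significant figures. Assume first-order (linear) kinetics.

Vd = Dose / C₀ = 1630 / 4.48 = 363.8 L

364 L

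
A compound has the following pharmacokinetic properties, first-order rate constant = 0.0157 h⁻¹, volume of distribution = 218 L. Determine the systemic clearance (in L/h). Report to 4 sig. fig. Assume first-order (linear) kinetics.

CL = k × Vd = 0.0157 × 218 = 3.423 L/h

3.423 L/h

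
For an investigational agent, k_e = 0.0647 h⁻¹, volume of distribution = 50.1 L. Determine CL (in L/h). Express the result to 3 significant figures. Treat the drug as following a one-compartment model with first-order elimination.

3.24 L/h

CL = k × Vd = 0.0647 × 50.1 = 3.241 L/h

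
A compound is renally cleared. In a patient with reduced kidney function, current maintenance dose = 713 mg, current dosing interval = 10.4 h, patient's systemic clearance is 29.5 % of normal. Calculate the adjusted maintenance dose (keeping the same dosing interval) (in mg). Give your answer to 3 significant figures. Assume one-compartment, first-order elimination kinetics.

210 mg

To keep the same average steady-state level, dosing rate must scale with clearance.
CL ratio = 29.5 / 100 = 0.2950
New dose (same interval) = 713 × 0.2950 = 210.3 mg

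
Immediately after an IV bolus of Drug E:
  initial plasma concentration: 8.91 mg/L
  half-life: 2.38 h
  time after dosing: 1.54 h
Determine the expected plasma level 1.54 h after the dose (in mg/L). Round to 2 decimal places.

k = ln2 / t½ = 0.693147 / 2.38 = 0.2912 h⁻¹
C = C₀ · e^(−k·t) = 8.910 × e^(−0.2912 × 1.54)
  = 8.910 × 0.6386 = 5.690 mg/L

5.69 mg/L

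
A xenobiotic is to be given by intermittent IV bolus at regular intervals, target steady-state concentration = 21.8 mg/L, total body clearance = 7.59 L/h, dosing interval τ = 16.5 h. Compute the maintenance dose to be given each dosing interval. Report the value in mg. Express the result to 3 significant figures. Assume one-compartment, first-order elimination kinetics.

At steady state, Dose/τ = Css × CL.
Dose = Css × CL × τ = 21.8 × 7.590 × 16.5 = 2730 mg

2730 mg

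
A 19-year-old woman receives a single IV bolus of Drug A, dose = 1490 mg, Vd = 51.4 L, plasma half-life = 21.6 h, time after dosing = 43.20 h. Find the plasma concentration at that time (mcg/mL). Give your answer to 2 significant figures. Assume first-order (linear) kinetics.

C₀ = Dose / Vd = 1490 / 51.4 = 28.99 mg/L
k = ln2 / t½ = 0.693147 / 21.6 = 0.03209 h⁻¹
t / t½ = 43.20 / 21.6 = 2 half-lives
C = C₀ × (1/2)^2 = 28.99 × 0.2500 = 7.248 mg/L
(7.248 mg/L = 7.248 mcg/mL)

7.2 mcg/mL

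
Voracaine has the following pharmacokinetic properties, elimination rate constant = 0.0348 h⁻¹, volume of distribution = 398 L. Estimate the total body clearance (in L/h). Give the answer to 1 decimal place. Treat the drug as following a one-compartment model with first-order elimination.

CL = k × Vd = 0.0348 × 398 = 13.85 L/h

13.9 L/h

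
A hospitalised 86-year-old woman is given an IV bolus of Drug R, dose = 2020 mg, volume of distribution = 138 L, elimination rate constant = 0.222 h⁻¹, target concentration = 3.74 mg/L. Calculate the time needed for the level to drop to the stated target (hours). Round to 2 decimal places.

6.15 h

C₀ = Dose / Vd = 2020 / 138 = 14.64 mg/L
t = ln(C₀ / C) / k = ln(14.64 / 3.74) / 0.2220
  = ln(3.914) / 0.2220 = 1.365 / 0.2220 = 6.149 h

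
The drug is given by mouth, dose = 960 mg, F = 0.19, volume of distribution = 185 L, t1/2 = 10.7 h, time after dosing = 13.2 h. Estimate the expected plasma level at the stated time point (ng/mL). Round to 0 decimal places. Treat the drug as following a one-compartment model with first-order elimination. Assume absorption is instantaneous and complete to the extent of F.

419 ng/mL

Amount reaching circulation = F × Dose = 0.19 × 960.0 = 182.4 mg
C₀ = F·Dose / Vd = 182.4 / 185 = 0.9859 mg/L
k = ln2 / t½ = 0.693147 / 10.7 = 0.06478 h⁻¹
C = C₀ · e^(−k·t) = 0.9859 × e^(−0.06478 × 13.2)
  = 0.9859 × 0.4252 = 0.4192 mg/L
Convert: 0.4192 mg/L × 1000 = 419.2 ng/mL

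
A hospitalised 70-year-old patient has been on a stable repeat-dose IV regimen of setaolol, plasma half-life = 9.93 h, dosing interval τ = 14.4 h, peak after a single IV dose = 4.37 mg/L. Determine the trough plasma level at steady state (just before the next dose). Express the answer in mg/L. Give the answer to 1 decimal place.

k = ln2 / t½ = 0.693147 / 9.93 = 0.06980 h⁻¹
e^(−kτ) = e^(−0.06980 × 14.4) = 0.3660
Accumulation ratio R = 1 / (1 − e^(−kτ)) = 1 / (1 − 0.3660) = 1.577
Steady-state trough = C₀ × R × e^(−kτ) = 4.37 × 1.577 × 0.3660 = 2.522 mg/L

2.5 mg/L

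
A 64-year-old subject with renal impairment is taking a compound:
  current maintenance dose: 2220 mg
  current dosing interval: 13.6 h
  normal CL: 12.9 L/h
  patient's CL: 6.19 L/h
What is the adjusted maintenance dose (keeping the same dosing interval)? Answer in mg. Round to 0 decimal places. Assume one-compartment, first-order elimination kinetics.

1065 mg

To keep the same average steady-state level, dosing rate must scale with clearance.
CL ratio = 6.19 / 12.9 = 0.4798
New dose (same interval) = 2220 × 0.4798 = 1065 mg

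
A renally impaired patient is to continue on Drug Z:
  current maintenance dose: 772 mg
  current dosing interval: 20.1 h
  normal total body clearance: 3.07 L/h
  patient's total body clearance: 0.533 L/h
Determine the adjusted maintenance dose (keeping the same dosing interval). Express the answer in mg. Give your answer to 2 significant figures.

130 mg

To keep the same average steady-state level, dosing rate must scale with clearance.
CL ratio = 0.533 / 3.07 = 0.1736
New dose (same interval) = 772 × 0.1736 = 134.0 mg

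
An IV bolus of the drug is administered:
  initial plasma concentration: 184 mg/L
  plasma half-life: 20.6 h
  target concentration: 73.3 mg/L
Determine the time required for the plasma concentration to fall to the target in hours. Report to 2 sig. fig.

27 h

k = ln2 / t½ = 0.693147 / 20.6 = 0.03365 h⁻¹
t = ln(C₀ / C) / k = ln(184.0 / 73.3) / 0.03365
  = ln(2.510) / 0.03365 = 0.9203 / 0.03365 = 27.35 h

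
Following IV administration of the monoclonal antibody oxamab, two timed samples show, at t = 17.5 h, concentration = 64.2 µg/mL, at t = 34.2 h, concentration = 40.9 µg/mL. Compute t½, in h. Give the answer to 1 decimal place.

25.7 h

k = ln(C₁/C₂) / (t₂ − t₁) = ln(64.2/40.9) / (34.2 − 17.5)
  = 0.4509 / 16.70 = 0.02700 h⁻¹
t½ = ln2 / k = 0.693147 / 0.02700 = 25.67 h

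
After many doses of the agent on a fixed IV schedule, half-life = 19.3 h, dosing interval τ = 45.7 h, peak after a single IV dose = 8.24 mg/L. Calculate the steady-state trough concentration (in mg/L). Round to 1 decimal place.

2.0 mg/L

k = ln2 / t½ = 0.693147 / 19.3 = 0.03591 h⁻¹
e^(−kτ) = e^(−0.03591 × 45.7) = 0.1938
Accumulation ratio R = 1 / (1 − e^(−kτ)) = 1 / (1 − 0.1938) = 1.240
Steady-state trough = C₀ × R × e^(−kτ) = 8.24 × 1.240 × 0.1938 = 1.980 mg/L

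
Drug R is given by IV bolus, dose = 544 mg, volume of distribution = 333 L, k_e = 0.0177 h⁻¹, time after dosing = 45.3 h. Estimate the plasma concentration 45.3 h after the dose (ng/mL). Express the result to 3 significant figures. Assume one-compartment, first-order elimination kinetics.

C₀ = Dose / Vd = 544.0 / 333 = 1.634 mg/L
C = C₀ · e^(−k·t) = 1.634 × e^(−0.01770 × 45.3)
  = 1.634 × 0.4485 = 0.7328 mg/L
Convert: 0.7328 mg/L × 1000 = 732.8 ng/mL

733 ng/mL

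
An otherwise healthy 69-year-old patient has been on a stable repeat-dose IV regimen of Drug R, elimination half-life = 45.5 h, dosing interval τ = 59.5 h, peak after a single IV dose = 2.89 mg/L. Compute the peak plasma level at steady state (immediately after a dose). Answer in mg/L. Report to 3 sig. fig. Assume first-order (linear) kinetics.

k = ln2 / t½ = 0.693147 / 45.5 = 0.01523 h⁻¹
e^(−kτ) = e^(−0.01523 × 59.5) = 0.4041
Accumulation ratio R = 1 / (1 − e^(−kτ)) = 1 / (1 − 0.4041) = 1.678
Steady-state peak = C₀ × R = 2.89 × 1.678 = 4.849 mg/L

4.85 mg/L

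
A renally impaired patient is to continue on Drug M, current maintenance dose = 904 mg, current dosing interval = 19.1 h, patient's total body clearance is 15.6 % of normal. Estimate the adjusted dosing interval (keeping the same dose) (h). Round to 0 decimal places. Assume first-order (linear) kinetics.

To keep the same average steady-state level, dosing rate must scale with clearance.
CL ratio = 15.6 / 100 = 0.1560
New interval (same dose) = 19.1 / 0.1560 = 122.4 h

122 h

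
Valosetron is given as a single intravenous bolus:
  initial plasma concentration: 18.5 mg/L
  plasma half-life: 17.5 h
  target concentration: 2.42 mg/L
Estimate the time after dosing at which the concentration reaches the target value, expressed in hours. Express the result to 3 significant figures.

k = ln2 / t½ = 0.693147 / 17.5 = 0.03961 h⁻¹
t = ln(C₀ / C) / k = ln(18.50 / 2.42) / 0.03961
  = ln(7.645) / 0.03961 = 2.034 / 0.03961 = 51.35 h

51.4 h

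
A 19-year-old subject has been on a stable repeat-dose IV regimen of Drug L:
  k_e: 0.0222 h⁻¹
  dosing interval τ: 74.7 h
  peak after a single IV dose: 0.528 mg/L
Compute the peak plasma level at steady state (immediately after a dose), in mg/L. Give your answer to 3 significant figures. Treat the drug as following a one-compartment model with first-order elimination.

0.652 mg/L

e^(−kτ) = e^(−0.02220 × 74.7) = 0.1905
Accumulation ratio R = 1 / (1 − e^(−kτ)) = 1 / (1 − 0.1905) = 1.235
Steady-state peak = C₀ × R = 0.528 × 1.235 = 0.6521 mg/L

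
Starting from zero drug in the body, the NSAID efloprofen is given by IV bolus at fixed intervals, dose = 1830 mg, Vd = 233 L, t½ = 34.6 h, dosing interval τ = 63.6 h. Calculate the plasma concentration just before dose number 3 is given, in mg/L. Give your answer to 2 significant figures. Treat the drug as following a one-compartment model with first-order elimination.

C₀ per dose = Dose / Vd = 1830 / 233 = 7.854 mg/L
k = ln2 / t½ = 0.693147 / 34.6 = 0.02003 h⁻¹
Fraction remaining after one interval: r = e^(−kτ) = e^(−0.02003 × 63.6) = 0.2797
Before dose 3, 2 doses have been given (aged 1τ, 2τ).
C_trough = C₀ × (r + r²) = 7.854 × (0.2797 + 0.07823) = 2.811 mg/L

2.8 mg/L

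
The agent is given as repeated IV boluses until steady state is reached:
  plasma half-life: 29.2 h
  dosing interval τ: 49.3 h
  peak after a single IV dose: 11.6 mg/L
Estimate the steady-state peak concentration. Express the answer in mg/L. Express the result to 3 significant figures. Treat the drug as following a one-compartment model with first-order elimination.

16.8 mg/L

k = ln2 / t½ = 0.693147 / 29.2 = 0.02374 h⁻¹
e^(−kτ) = e^(−0.02374 × 49.3) = 0.3102
Accumulation ratio R = 1 / (1 − e^(−kτ)) = 1 / (1 − 0.3102) = 1.450
Steady-state peak = C₀ × R = 11.6 × 1.450 = 16.82 mg/L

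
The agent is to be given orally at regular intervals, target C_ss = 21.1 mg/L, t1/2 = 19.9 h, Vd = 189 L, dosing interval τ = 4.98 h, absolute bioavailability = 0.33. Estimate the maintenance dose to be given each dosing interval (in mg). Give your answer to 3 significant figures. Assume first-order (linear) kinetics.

2100 mg

k = ln2 / t½ = 0.693147 / 19.9 = 0.03483 h⁻¹
CL = k × Vd = 0.03483 × 189 = 6.583 L/h
At steady state, F × (Dose/τ) = Css × CL.
Dose = Css × CL × τ / F = 21.1 × 6.583 × 4.98 / 0.33 = 2096 mg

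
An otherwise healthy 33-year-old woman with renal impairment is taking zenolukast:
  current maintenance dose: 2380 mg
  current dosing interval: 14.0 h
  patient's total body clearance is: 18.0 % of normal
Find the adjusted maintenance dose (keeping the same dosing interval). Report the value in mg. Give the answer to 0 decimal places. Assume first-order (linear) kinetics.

To keep the same average steady-state level, dosing rate must scale with clearance.
CL ratio = 18.0 / 100 = 0.1800
New dose (same interval) = 2380 × 0.1800 = 428.4 mg

428 mg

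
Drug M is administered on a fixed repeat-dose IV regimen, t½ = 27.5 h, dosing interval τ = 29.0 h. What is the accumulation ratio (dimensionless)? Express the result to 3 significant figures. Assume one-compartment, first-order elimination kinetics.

k = ln2 / t½ = 0.693147 / 27.5 = 0.02521 h⁻¹
e^(−kτ) = e^(−0.02521 × 29.0) = 0.4814
Accumulation ratio R = 1 / (1 − e^(−kτ)) = 1 / (1 − 0.4814) = 1.928

1.93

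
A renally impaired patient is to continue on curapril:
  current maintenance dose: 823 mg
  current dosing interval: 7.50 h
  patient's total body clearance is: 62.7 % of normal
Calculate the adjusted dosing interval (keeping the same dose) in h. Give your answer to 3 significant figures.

12.0 h

To keep the same average steady-state level, dosing rate must scale with clearance.
CL ratio = 62.7 / 100 = 0.6270
New interval (same dose) = 7.50 / 0.6270 = 11.96 h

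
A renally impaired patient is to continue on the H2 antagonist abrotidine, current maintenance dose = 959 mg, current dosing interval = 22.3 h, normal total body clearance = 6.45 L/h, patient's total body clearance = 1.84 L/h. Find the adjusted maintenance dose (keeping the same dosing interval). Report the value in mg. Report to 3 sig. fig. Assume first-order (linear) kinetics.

274 mg

To keep the same average steady-state level, dosing rate must scale with clearance.
CL ratio = 1.84 / 6.45 = 0.2853
New dose (same interval) = 959 × 0.2853 = 273.6 mg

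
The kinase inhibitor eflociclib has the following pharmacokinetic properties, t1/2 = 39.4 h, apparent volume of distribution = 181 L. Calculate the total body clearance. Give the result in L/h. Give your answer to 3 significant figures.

k = ln2 / t½ = 0.693147 / 39.4 = 0.01759 h⁻¹
CL = k × Vd = 0.01759 × 181 = 3.184 L/h

3.18 L/h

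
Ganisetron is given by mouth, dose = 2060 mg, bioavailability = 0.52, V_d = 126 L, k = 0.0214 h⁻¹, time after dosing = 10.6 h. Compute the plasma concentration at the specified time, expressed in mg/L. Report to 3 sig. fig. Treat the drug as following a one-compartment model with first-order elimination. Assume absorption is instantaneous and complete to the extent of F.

Amount reaching circulation = F × Dose = 0.52 × 2060 = 1071 mg
C₀ = F·Dose / Vd = 1071 / 126 = 8.500 mg/L
C = C₀ · e^(−k·t) = 8.500 × e^(−0.02140 × 10.6)
  = 8.500 × 0.7970 = 6.775 mg/L

6.78 mg/L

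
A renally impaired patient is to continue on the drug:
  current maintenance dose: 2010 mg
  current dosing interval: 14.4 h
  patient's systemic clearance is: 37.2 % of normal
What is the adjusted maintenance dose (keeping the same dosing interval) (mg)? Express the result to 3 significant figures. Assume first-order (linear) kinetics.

To keep the same average steady-state level, dosing rate must scale with clearance.
CL ratio = 37.2 / 100 = 0.3720
New dose (same interval) = 2010 × 0.3720 = 747.7 mg

748 mg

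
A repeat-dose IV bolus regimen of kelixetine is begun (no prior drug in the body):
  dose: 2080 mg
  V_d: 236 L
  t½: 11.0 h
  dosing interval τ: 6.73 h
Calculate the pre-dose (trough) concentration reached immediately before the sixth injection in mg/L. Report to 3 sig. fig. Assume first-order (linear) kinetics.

14.7 mg/L

C₀ per dose = Dose / Vd = 2080 / 236 = 8.814 mg/L
k = ln2 / t½ = 0.693147 / 11.0 = 0.06301 h⁻¹
Fraction remaining after one interval: r = e^(−kτ) = e^(−0.06301 × 6.73) = 0.6544
Before dose 6, 5 doses have been given (aged 1τ, 2τ, 3τ, 4τ, 5τ).
C_trough = C₀ × (r + r² + … + r^5) = C₀ × r(1−r^5)/(1−r)
        = 8.814 × 0.6544 × (1 − 0.1200) / (1 − 0.6544) = 14.69 mg/L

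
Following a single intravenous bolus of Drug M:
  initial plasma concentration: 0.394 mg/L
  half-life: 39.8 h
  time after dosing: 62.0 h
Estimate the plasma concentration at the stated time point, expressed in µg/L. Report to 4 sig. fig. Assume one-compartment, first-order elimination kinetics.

k = ln2 / t½ = 0.693147 / 39.8 = 0.01742 h⁻¹
C = C₀ · e^(−k·t) = 0.3940 × e^(−0.01742 × 62.0)
  = 0.3940 × 0.3396 = 0.1338 mg/L
Convert: 0.1338 mg/L × 1000 = 133.8 µg/L

133.8 µg/L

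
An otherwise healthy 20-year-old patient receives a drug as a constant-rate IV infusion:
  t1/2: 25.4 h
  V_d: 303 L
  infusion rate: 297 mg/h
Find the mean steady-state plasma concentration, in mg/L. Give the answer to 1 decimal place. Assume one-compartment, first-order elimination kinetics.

k = ln2 / t½ = 0.693147 / 25.4 = 0.02729 h⁻¹
CL = k × Vd = 0.02729 × 303 = 8.269 L/h
At steady state Css = R₀ / CL = 297 / 8.269 = 35.92 mg/L

35.9 mg/L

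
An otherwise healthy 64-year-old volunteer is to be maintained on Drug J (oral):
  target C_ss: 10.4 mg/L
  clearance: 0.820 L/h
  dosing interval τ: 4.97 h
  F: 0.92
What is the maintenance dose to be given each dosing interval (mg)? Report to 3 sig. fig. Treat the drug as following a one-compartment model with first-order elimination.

46.1 mg

At steady state, F × (Dose/τ) = Css × CL.
Dose = Css × CL × τ / F = 10.4 × 0.8200 × 4.97 / 0.92 = 46.07 mg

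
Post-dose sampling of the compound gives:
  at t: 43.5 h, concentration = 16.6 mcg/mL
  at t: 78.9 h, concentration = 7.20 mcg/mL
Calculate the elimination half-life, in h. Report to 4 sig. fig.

29.37 h

k = ln(C₁/C₂) / (t₂ − t₁) = ln(16.6/7.20) / (78.9 − 43.5)
  = 0.8353 / 35.40 = 0.02360 h⁻¹
t½ = ln2 / k = 0.693147 / 0.02360 = 29.37 h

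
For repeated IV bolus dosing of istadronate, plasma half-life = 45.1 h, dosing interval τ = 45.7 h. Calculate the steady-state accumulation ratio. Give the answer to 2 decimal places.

1.98

k = ln2 / t½ = 0.693147 / 45.1 = 0.01537 h⁻¹
e^(−kτ) = e^(−0.01537 × 45.7) = 0.4954
Accumulation ratio R = 1 / (1 − e^(−kτ)) = 1 / (1 − 0.4954) = 1.982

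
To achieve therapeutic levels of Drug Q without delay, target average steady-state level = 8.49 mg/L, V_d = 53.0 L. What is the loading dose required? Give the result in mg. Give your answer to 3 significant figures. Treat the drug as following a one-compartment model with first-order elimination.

LD = Css × Vd = 8.49 × 53.0 = 450.0 mg

450 mg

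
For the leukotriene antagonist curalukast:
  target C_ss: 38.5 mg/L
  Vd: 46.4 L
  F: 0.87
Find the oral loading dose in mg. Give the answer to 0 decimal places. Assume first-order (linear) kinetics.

LD = Css × Vd / F = 38.5 × 46.4 / 0.87 = 2053 mg

2053 mg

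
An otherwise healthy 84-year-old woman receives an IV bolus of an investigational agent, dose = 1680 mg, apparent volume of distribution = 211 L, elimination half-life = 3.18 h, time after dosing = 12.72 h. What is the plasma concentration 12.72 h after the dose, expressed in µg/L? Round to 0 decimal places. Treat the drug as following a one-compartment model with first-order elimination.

C₀ = Dose / Vd = 1680 / 211 = 7.962 mg/L
k = ln2 / t½ = 0.693147 / 3.18 = 0.2180 h⁻¹
t / t½ = 12.72 / 3.18 = 4 half-lives
C = C₀ × (1/2)^4 = 7.962 × 0.06250 = 0.4976 mg/L
Convert: 0.4976 mg/L × 1000 = 497.6 µg/L

498 µg/L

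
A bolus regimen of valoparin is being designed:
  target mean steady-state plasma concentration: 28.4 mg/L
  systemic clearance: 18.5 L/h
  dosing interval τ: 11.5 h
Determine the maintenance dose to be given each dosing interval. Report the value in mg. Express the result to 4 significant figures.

At steady state, Dose/τ = Css × CL.
Dose = Css × CL × τ = 28.4 × 18.50 × 11.5 = 6042 mg

6042 mg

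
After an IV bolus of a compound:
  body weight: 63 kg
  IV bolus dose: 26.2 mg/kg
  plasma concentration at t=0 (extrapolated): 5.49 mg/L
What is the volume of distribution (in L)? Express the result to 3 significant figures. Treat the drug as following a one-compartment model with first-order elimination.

Dose = 26.2 × 63 = 1651 mg
Vd = Dose / C₀ = 1651 / 5.49 = 300.7 L

301 L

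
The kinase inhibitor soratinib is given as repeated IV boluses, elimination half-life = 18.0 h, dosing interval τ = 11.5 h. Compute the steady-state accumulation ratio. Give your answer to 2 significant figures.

k = ln2 / t½ = 0.693147 / 18.0 = 0.03851 h⁻¹
e^(−kτ) = e^(−0.03851 × 11.5) = 0.6422
Accumulation ratio R = 1 / (1 − e^(−kτ)) = 1 / (1 − 0.6422) = 2.795

2.8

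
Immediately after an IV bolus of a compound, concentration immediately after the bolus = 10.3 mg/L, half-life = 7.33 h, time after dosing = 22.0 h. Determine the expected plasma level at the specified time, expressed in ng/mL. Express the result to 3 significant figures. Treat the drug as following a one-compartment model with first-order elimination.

1290 ng/mL

k = ln2 / t½ = 0.693147 / 7.33 = 0.09456 h⁻¹
C = C₀ · e^(−k·t) = 10.30 × e^(−0.09456 × 22.0)
  = 10.30 × 0.1249 = 1.286 mg/L
Convert: 1.286 mg/L × 1000 = 1286 ng/mL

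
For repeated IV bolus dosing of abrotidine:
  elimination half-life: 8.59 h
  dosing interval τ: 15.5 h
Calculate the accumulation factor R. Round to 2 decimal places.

1.40

k = ln2 / t½ = 0.693147 / 8.59 = 0.08069 h⁻¹
e^(−kτ) = e^(−0.08069 × 15.5) = 0.2863
Accumulation ratio R = 1 / (1 − e^(−kτ)) = 1 / (1 − 0.2863) = 1.401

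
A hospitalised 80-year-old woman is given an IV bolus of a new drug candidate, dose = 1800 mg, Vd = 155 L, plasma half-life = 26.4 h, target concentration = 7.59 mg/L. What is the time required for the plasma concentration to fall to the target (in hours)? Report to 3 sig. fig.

16.2 h

C₀ = Dose / Vd = 1800 / 155 = 11.61 mg/L
k = ln2 / t½ = 0.693147 / 26.4 = 0.02626 h⁻¹
t = ln(C₀ / C) / k = ln(11.61 / 7.59) / 0.02626
  = ln(1.530) / 0.02626 = 0.4253 / 0.02626 = 16.20 h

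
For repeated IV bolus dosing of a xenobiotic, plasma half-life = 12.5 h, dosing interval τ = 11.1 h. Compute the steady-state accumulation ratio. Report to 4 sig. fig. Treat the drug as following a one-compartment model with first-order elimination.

k = ln2 / t½ = 0.693147 / 12.5 = 0.05545 h⁻¹
e^(−kτ) = e^(−0.05545 × 11.1) = 0.5404
Accumulation ratio R = 1 / (1 − e^(−kτ)) = 1 / (1 − 0.5404) = 2.176

2.176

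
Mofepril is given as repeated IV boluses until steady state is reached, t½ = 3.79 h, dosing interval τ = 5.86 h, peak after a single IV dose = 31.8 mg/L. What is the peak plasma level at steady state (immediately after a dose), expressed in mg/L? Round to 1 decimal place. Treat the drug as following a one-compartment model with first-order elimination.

48.4 mg/L

k = ln2 / t½ = 0.693147 / 3.79 = 0.1829 h⁻¹
e^(−kτ) = e^(−0.1829 × 5.86) = 0.3424
Accumulation ratio R = 1 / (1 − e^(−kτ)) = 1 / (1 − 0.3424) = 1.521
Steady-state peak = C₀ × R = 31.8 × 1.521 = 48.37 mg/L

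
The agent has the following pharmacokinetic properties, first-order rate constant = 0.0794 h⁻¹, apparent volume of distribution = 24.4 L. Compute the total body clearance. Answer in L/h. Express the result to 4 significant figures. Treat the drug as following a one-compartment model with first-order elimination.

CL = k × Vd = 0.0794 × 24.4 = 1.937 L/h

1.937 L/h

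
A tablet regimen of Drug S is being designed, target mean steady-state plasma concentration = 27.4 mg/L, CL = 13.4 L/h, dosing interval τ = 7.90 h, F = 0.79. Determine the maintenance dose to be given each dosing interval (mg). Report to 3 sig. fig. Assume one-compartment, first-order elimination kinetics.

3670 mg

At steady state, F × (Dose/τ) = Css × CL.
Dose = Css × CL × τ / F = 27.4 × 13.40 × 7.90 / 0.79 = 3672 mg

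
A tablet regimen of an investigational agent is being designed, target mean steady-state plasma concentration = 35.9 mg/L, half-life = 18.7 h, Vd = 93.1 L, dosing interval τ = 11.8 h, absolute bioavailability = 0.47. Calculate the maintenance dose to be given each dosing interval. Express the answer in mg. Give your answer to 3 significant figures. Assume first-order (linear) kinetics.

3110 mg

k = ln2 / t½ = 0.693147 / 18.7 = 0.03707 h⁻¹
CL = k × Vd = 0.03707 × 93.1 = 3.451 L/h
At steady state, F × (Dose/τ) = Css × CL.
Dose = Css × CL × τ / F = 35.9 × 3.451 × 11.8 / 0.47 = 3110 mg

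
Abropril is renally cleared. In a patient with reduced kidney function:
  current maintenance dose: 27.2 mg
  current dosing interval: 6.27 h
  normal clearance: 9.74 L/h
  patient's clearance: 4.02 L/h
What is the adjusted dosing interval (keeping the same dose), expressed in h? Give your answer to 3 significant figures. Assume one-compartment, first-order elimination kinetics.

To keep the same average steady-state level, dosing rate must scale with clearance.
CL ratio = 4.02 / 9.74 = 0.4127
New interval (same dose) = 6.27 / 0.4127 = 15.19 h

15.2 h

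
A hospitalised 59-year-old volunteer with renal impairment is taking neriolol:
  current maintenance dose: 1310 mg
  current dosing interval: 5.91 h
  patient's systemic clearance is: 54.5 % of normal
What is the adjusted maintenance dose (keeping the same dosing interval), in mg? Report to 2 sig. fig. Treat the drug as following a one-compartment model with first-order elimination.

710 mg

To keep the same average steady-state level, dosing rate must scale with clearance.
CL ratio = 54.5 / 100 = 0.5450
New dose (same interval) = 1310 × 0.5450 = 714.0 mg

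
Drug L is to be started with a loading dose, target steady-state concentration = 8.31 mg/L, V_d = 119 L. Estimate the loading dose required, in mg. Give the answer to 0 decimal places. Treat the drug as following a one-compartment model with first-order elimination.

989 mg

LD = Css × Vd = 8.31 × 119 = 988.9 mg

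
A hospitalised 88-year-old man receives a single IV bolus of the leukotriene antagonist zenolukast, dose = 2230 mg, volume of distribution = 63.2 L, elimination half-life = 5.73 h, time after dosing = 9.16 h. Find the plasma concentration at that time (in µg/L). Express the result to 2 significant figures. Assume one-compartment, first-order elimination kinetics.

12000 µg/L

C₀ = Dose / Vd = 2230 / 63.2 = 35.28 mg/L
k = ln2 / t½ = 0.693147 / 5.73 = 0.1210 h⁻¹
C = C₀ · e^(−k·t) = 35.28 × e^(−0.1210 × 9.16)
  = 35.28 × 0.3301 = 11.65 mg/L
Convert: 11.65 mg/L × 1000 = 11650 µg/L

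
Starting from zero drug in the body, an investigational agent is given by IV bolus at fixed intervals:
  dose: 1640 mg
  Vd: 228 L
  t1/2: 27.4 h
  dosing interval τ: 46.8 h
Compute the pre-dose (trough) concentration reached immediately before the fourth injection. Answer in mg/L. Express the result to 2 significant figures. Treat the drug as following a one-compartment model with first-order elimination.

3.1 mg/L

C₀ per dose = Dose / Vd = 1640 / 228 = 7.193 mg/L
k = ln2 / t½ = 0.693147 / 27.4 = 0.02530 h⁻¹
Fraction remaining after one interval: r = e^(−kτ) = e^(−0.02530 × 46.8) = 0.3060
Before dose 4, 3 doses have been given (aged 1τ, 2τ, 3τ).
C_trough = C₀ × (r + r² + … + r^3) = C₀ × r(1−r^3)/(1−r)
        = 7.193 × 0.3060 × (1 − 0.02865) / (1 − 0.3060) = 3.081 mg/L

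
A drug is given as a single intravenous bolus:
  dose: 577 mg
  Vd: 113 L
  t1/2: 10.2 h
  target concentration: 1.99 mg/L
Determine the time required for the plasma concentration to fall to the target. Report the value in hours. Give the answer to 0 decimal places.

C₀ = Dose / Vd = 577.0 / 113 = 5.106 mg/L
k = ln2 / t½ = 0.693147 / 10.2 = 0.06796 h⁻¹
t = ln(C₀ / C) / k = ln(5.106 / 1.99) / 0.06796
  = ln(2.566) / 0.06796 = 0.9423 / 0.06796 = 13.87 h

14 h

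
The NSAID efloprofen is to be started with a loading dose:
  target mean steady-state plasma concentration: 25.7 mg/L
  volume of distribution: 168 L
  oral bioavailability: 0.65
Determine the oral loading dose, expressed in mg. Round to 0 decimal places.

6642 mg

LD = Css × Vd / F = 25.7 × 168 / 0.65 = 6642 mg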